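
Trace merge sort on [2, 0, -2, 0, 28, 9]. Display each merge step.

Divide and conquer:
  Merge [0] + [-2] -> [-2, 0]
  Merge [2] + [-2, 0] -> [-2, 0, 2]
  Merge [28] + [9] -> [9, 28]
  Merge [0] + [9, 28] -> [0, 9, 28]
  Merge [-2, 0, 2] + [0, 9, 28] -> [-2, 0, 0, 2, 9, 28]


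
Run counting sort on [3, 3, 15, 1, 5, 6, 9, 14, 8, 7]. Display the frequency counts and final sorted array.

Count array: [0, 1, 0, 2, 0, 1, 1, 1, 1, 1, 0, 0, 0, 0, 1, 1]
(count[i] = number of elements equal to i)
Cumulative count: [0, 1, 1, 3, 3, 4, 5, 6, 7, 8, 8, 8, 8, 8, 9, 10]
Sorted: [1, 3, 3, 5, 6, 7, 8, 9, 14, 15]


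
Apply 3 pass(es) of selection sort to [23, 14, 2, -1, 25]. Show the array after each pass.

Pass 1: Select minimum -1 at index 3, swap -> [-1, 14, 2, 23, 25]
Pass 2: Select minimum 2 at index 2, swap -> [-1, 2, 14, 23, 25]
Pass 3: Select minimum 14 at index 2, swap -> [-1, 2, 14, 23, 25]


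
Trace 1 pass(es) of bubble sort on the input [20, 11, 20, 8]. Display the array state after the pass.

After pass 1: [11, 20, 8, 20] (2 swaps)
Total swaps: 2


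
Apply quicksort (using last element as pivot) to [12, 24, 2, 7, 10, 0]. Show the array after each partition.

Partition 1: pivot=0 at index 0 -> [0, 24, 2, 7, 10, 12]
Partition 2: pivot=12 at index 4 -> [0, 2, 7, 10, 12, 24]
Partition 3: pivot=10 at index 3 -> [0, 2, 7, 10, 12, 24]
Partition 4: pivot=7 at index 2 -> [0, 2, 7, 10, 12, 24]


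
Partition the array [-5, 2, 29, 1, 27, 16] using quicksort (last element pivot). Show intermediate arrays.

Partition 1: pivot=16 at index 3 -> [-5, 2, 1, 16, 27, 29]
Partition 2: pivot=1 at index 1 -> [-5, 1, 2, 16, 27, 29]
Partition 3: pivot=29 at index 5 -> [-5, 1, 2, 16, 27, 29]


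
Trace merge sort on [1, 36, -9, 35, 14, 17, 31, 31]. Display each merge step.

Divide and conquer:
  Merge [1] + [36] -> [1, 36]
  Merge [-9] + [35] -> [-9, 35]
  Merge [1, 36] + [-9, 35] -> [-9, 1, 35, 36]
  Merge [14] + [17] -> [14, 17]
  Merge [31] + [31] -> [31, 31]
  Merge [14, 17] + [31, 31] -> [14, 17, 31, 31]
  Merge [-9, 1, 35, 36] + [14, 17, 31, 31] -> [-9, 1, 14, 17, 31, 31, 35, 36]


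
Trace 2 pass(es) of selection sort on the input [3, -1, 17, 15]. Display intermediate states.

Pass 1: Select minimum -1 at index 1, swap -> [-1, 3, 17, 15]
Pass 2: Select minimum 3 at index 1, swap -> [-1, 3, 17, 15]


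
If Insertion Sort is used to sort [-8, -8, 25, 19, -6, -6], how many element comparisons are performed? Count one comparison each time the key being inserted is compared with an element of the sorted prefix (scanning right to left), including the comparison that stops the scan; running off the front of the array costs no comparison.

Insert -8: -8 <= -8 (stop) = 1 comparison(s) -> [-8, -8, 25, 19, -6, -6]
Insert 25: -8 <= 25 (stop) = 1 comparison(s) -> [-8, -8, 25, 19, -6, -6]
Insert 19: 25 > 19 (shift), -8 <= 19 (stop) = 2 comparison(s) -> [-8, -8, 19, 25, -6, -6]
Insert -6: 25 > -6 (shift), 19 > -6 (shift), -8 <= -6 (stop) = 3 comparison(s) -> [-8, -8, -6, 19, 25, -6]
Insert -6: 25 > -6 (shift), 19 > -6 (shift), -6 <= -6 (stop) = 3 comparison(s) -> [-8, -8, -6, -6, 19, 25]
Total comparisons: 1 + 1 + 2 + 3 + 3 = 10


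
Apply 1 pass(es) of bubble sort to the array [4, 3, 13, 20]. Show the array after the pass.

After pass 1: [3, 4, 13, 20] (1 swaps)
Total swaps: 1


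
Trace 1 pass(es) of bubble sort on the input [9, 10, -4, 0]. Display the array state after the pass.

After pass 1: [9, -4, 0, 10] (2 swaps)
Total swaps: 2


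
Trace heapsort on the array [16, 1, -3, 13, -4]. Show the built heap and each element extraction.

Build heap: [16, 13, -3, 1, -4]
Extract 16: [13, 1, -3, -4, 16]
Extract 13: [1, -4, -3, 13, 16]
Extract 1: [-3, -4, 1, 13, 16]
Extract -3: [-4, -3, 1, 13, 16]


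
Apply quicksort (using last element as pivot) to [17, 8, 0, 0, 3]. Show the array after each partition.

Partition 1: pivot=3 at index 2 -> [0, 0, 3, 8, 17]
Partition 2: pivot=0 at index 1 -> [0, 0, 3, 8, 17]
Partition 3: pivot=17 at index 4 -> [0, 0, 3, 8, 17]


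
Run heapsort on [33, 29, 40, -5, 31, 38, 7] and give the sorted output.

Build heap: [40, 31, 38, -5, 29, 33, 7]
Extract 40: [38, 31, 33, -5, 29, 7, 40]
Extract 38: [33, 31, 7, -5, 29, 38, 40]
Extract 33: [31, 29, 7, -5, 33, 38, 40]
Extract 31: [29, -5, 7, 31, 33, 38, 40]
Extract 29: [7, -5, 29, 31, 33, 38, 40]
Extract 7: [-5, 7, 29, 31, 33, 38, 40]


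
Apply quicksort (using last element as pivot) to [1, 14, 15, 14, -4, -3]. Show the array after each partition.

Partition 1: pivot=-3 at index 1 -> [-4, -3, 15, 14, 1, 14]
Partition 2: pivot=14 at index 4 -> [-4, -3, 14, 1, 14, 15]
Partition 3: pivot=1 at index 2 -> [-4, -3, 1, 14, 14, 15]


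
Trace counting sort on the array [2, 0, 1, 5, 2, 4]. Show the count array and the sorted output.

Count array: [1, 1, 2, 0, 1, 1]
(count[i] = number of elements equal to i)
Cumulative count: [1, 2, 4, 4, 5, 6]
Sorted: [0, 1, 2, 2, 4, 5]


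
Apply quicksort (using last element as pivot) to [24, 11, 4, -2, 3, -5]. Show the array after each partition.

Partition 1: pivot=-5 at index 0 -> [-5, 11, 4, -2, 3, 24]
Partition 2: pivot=24 at index 5 -> [-5, 11, 4, -2, 3, 24]
Partition 3: pivot=3 at index 2 -> [-5, -2, 3, 11, 4, 24]
Partition 4: pivot=4 at index 3 -> [-5, -2, 3, 4, 11, 24]


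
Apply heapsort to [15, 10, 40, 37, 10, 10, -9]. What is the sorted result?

Build heap: [40, 37, 15, 10, 10, 10, -9]
Extract 40: [37, 10, 15, -9, 10, 10, 40]
Extract 37: [15, 10, 10, -9, 10, 37, 40]
Extract 15: [10, 10, 10, -9, 15, 37, 40]
Extract 10: [10, -9, 10, 10, 15, 37, 40]
Extract 10: [10, -9, 10, 10, 15, 37, 40]
Extract 10: [-9, 10, 10, 10, 15, 37, 40]


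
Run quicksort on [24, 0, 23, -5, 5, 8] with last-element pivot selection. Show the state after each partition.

Partition 1: pivot=8 at index 3 -> [0, -5, 5, 8, 23, 24]
Partition 2: pivot=5 at index 2 -> [0, -5, 5, 8, 23, 24]
Partition 3: pivot=-5 at index 0 -> [-5, 0, 5, 8, 23, 24]
Partition 4: pivot=24 at index 5 -> [-5, 0, 5, 8, 23, 24]


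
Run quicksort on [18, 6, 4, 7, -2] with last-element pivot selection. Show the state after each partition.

Partition 1: pivot=-2 at index 0 -> [-2, 6, 4, 7, 18]
Partition 2: pivot=18 at index 4 -> [-2, 6, 4, 7, 18]
Partition 3: pivot=7 at index 3 -> [-2, 6, 4, 7, 18]
Partition 4: pivot=4 at index 1 -> [-2, 4, 6, 7, 18]


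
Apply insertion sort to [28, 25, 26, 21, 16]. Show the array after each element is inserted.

First element 28 is already 'sorted'
Insert 25: shifted 1 elements -> [25, 28, 26, 21, 16]
Insert 26: shifted 1 elements -> [25, 26, 28, 21, 16]
Insert 21: shifted 3 elements -> [21, 25, 26, 28, 16]
Insert 16: shifted 4 elements -> [16, 21, 25, 26, 28]


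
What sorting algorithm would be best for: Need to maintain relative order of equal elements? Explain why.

Best choice: Merge sort or Insertion sort
Reason: Both are stable; quicksort and heapsort are not stable


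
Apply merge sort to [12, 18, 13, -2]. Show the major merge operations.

Divide and conquer:
  Merge [12] + [18] -> [12, 18]
  Merge [13] + [-2] -> [-2, 13]
  Merge [12, 18] + [-2, 13] -> [-2, 12, 13, 18]


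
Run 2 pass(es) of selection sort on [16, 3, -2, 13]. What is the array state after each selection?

Pass 1: Select minimum -2 at index 2, swap -> [-2, 3, 16, 13]
Pass 2: Select minimum 3 at index 1, swap -> [-2, 3, 16, 13]


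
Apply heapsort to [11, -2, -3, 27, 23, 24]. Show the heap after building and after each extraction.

Build heap: [27, 23, 24, -2, 11, -3]
Extract 27: [24, 23, -3, -2, 11, 27]
Extract 24: [23, 11, -3, -2, 24, 27]
Extract 23: [11, -2, -3, 23, 24, 27]
Extract 11: [-2, -3, 11, 23, 24, 27]
Extract -2: [-3, -2, 11, 23, 24, 27]


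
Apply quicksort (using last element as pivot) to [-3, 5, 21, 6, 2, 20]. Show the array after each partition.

Partition 1: pivot=20 at index 4 -> [-3, 5, 6, 2, 20, 21]
Partition 2: pivot=2 at index 1 -> [-3, 2, 6, 5, 20, 21]
Partition 3: pivot=5 at index 2 -> [-3, 2, 5, 6, 20, 21]


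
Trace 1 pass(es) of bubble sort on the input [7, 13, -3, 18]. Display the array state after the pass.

After pass 1: [7, -3, 13, 18] (1 swaps)
Total swaps: 1


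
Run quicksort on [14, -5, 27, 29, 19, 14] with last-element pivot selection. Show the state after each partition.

Partition 1: pivot=14 at index 2 -> [14, -5, 14, 29, 19, 27]
Partition 2: pivot=-5 at index 0 -> [-5, 14, 14, 29, 19, 27]
Partition 3: pivot=27 at index 4 -> [-5, 14, 14, 19, 27, 29]


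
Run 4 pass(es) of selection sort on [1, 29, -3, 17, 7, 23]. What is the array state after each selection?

Pass 1: Select minimum -3 at index 2, swap -> [-3, 29, 1, 17, 7, 23]
Pass 2: Select minimum 1 at index 2, swap -> [-3, 1, 29, 17, 7, 23]
Pass 3: Select minimum 7 at index 4, swap -> [-3, 1, 7, 17, 29, 23]
Pass 4: Select minimum 17 at index 3, swap -> [-3, 1, 7, 17, 29, 23]


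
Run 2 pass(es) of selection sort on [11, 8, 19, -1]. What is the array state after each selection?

Pass 1: Select minimum -1 at index 3, swap -> [-1, 8, 19, 11]
Pass 2: Select minimum 8 at index 1, swap -> [-1, 8, 19, 11]


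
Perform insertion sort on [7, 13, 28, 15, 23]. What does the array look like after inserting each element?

First element 7 is already 'sorted'
Insert 13: shifted 0 elements -> [7, 13, 28, 15, 23]
Insert 28: shifted 0 elements -> [7, 13, 28, 15, 23]
Insert 15: shifted 1 elements -> [7, 13, 15, 28, 23]
Insert 23: shifted 1 elements -> [7, 13, 15, 23, 28]


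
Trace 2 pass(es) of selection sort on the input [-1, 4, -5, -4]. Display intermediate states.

Pass 1: Select minimum -5 at index 2, swap -> [-5, 4, -1, -4]
Pass 2: Select minimum -4 at index 3, swap -> [-5, -4, -1, 4]


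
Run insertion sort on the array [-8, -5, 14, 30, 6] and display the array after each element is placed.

First element -8 is already 'sorted'
Insert -5: shifted 0 elements -> [-8, -5, 14, 30, 6]
Insert 14: shifted 0 elements -> [-8, -5, 14, 30, 6]
Insert 30: shifted 0 elements -> [-8, -5, 14, 30, 6]
Insert 6: shifted 2 elements -> [-8, -5, 6, 14, 30]


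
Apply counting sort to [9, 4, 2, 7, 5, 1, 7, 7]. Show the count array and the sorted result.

Count array: [0, 1, 1, 0, 1, 1, 0, 3, 0, 1]
(count[i] = number of elements equal to i)
Cumulative count: [0, 1, 2, 2, 3, 4, 4, 7, 7, 8]
Sorted: [1, 2, 4, 5, 7, 7, 7, 9]


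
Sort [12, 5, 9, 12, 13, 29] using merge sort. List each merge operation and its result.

Divide and conquer:
  Merge [5] + [9] -> [5, 9]
  Merge [12] + [5, 9] -> [5, 9, 12]
  Merge [13] + [29] -> [13, 29]
  Merge [12] + [13, 29] -> [12, 13, 29]
  Merge [5, 9, 12] + [12, 13, 29] -> [5, 9, 12, 12, 13, 29]


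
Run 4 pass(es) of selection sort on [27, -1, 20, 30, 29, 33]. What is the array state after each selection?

Pass 1: Select minimum -1 at index 1, swap -> [-1, 27, 20, 30, 29, 33]
Pass 2: Select minimum 20 at index 2, swap -> [-1, 20, 27, 30, 29, 33]
Pass 3: Select minimum 27 at index 2, swap -> [-1, 20, 27, 30, 29, 33]
Pass 4: Select minimum 29 at index 4, swap -> [-1, 20, 27, 29, 30, 33]


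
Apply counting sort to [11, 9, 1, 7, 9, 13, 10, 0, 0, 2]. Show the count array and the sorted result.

Count array: [2, 1, 1, 0, 0, 0, 0, 1, 0, 2, 1, 1, 0, 1]
(count[i] = number of elements equal to i)
Cumulative count: [2, 3, 4, 4, 4, 4, 4, 5, 5, 7, 8, 9, 9, 10]
Sorted: [0, 0, 1, 2, 7, 9, 9, 10, 11, 13]


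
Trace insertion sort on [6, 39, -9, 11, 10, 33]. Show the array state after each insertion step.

First element 6 is already 'sorted'
Insert 39: shifted 0 elements -> [6, 39, -9, 11, 10, 33]
Insert -9: shifted 2 elements -> [-9, 6, 39, 11, 10, 33]
Insert 11: shifted 1 elements -> [-9, 6, 11, 39, 10, 33]
Insert 10: shifted 2 elements -> [-9, 6, 10, 11, 39, 33]
Insert 33: shifted 1 elements -> [-9, 6, 10, 11, 33, 39]


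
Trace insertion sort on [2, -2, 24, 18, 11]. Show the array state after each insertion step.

First element 2 is already 'sorted'
Insert -2: shifted 1 elements -> [-2, 2, 24, 18, 11]
Insert 24: shifted 0 elements -> [-2, 2, 24, 18, 11]
Insert 18: shifted 1 elements -> [-2, 2, 18, 24, 11]
Insert 11: shifted 2 elements -> [-2, 2, 11, 18, 24]


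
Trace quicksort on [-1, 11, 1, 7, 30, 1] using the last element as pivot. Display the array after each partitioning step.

Partition 1: pivot=1 at index 2 -> [-1, 1, 1, 7, 30, 11]
Partition 2: pivot=1 at index 1 -> [-1, 1, 1, 7, 30, 11]
Partition 3: pivot=11 at index 4 -> [-1, 1, 1, 7, 11, 30]


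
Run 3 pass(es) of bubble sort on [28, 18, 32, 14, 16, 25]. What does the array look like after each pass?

After pass 1: [18, 28, 14, 16, 25, 32] (4 swaps)
After pass 2: [18, 14, 16, 25, 28, 32] (3 swaps)
After pass 3: [14, 16, 18, 25, 28, 32] (2 swaps)
Total swaps: 9


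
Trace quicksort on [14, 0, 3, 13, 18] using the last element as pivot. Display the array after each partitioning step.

Partition 1: pivot=18 at index 4 -> [14, 0, 3, 13, 18]
Partition 2: pivot=13 at index 2 -> [0, 3, 13, 14, 18]
Partition 3: pivot=3 at index 1 -> [0, 3, 13, 14, 18]


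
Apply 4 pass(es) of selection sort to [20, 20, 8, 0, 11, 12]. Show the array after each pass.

Pass 1: Select minimum 0 at index 3, swap -> [0, 20, 8, 20, 11, 12]
Pass 2: Select minimum 8 at index 2, swap -> [0, 8, 20, 20, 11, 12]
Pass 3: Select minimum 11 at index 4, swap -> [0, 8, 11, 20, 20, 12]
Pass 4: Select minimum 12 at index 5, swap -> [0, 8, 11, 12, 20, 20]


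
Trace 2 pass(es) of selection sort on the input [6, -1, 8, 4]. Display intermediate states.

Pass 1: Select minimum -1 at index 1, swap -> [-1, 6, 8, 4]
Pass 2: Select minimum 4 at index 3, swap -> [-1, 4, 8, 6]


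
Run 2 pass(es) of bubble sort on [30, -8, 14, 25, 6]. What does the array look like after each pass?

After pass 1: [-8, 14, 25, 6, 30] (4 swaps)
After pass 2: [-8, 14, 6, 25, 30] (1 swaps)
Total swaps: 5


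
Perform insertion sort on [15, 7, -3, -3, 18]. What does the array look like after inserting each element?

First element 15 is already 'sorted'
Insert 7: shifted 1 elements -> [7, 15, -3, -3, 18]
Insert -3: shifted 2 elements -> [-3, 7, 15, -3, 18]
Insert -3: shifted 2 elements -> [-3, -3, 7, 15, 18]
Insert 18: shifted 0 elements -> [-3, -3, 7, 15, 18]


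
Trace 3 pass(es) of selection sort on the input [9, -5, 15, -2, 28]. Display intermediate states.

Pass 1: Select minimum -5 at index 1, swap -> [-5, 9, 15, -2, 28]
Pass 2: Select minimum -2 at index 3, swap -> [-5, -2, 15, 9, 28]
Pass 3: Select minimum 9 at index 3, swap -> [-5, -2, 9, 15, 28]


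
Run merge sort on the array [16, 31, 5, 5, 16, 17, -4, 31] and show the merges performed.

Divide and conquer:
  Merge [16] + [31] -> [16, 31]
  Merge [5] + [5] -> [5, 5]
  Merge [16, 31] + [5, 5] -> [5, 5, 16, 31]
  Merge [16] + [17] -> [16, 17]
  Merge [-4] + [31] -> [-4, 31]
  Merge [16, 17] + [-4, 31] -> [-4, 16, 17, 31]
  Merge [5, 5, 16, 31] + [-4, 16, 17, 31] -> [-4, 5, 5, 16, 16, 17, 31, 31]


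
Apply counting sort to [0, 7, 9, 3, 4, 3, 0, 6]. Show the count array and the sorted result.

Count array: [2, 0, 0, 2, 1, 0, 1, 1, 0, 1]
(count[i] = number of elements equal to i)
Cumulative count: [2, 2, 2, 4, 5, 5, 6, 7, 7, 8]
Sorted: [0, 0, 3, 3, 4, 6, 7, 9]


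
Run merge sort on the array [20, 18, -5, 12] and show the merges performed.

Divide and conquer:
  Merge [20] + [18] -> [18, 20]
  Merge [-5] + [12] -> [-5, 12]
  Merge [18, 20] + [-5, 12] -> [-5, 12, 18, 20]


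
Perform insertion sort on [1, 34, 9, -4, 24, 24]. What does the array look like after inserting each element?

First element 1 is already 'sorted'
Insert 34: shifted 0 elements -> [1, 34, 9, -4, 24, 24]
Insert 9: shifted 1 elements -> [1, 9, 34, -4, 24, 24]
Insert -4: shifted 3 elements -> [-4, 1, 9, 34, 24, 24]
Insert 24: shifted 1 elements -> [-4, 1, 9, 24, 34, 24]
Insert 24: shifted 1 elements -> [-4, 1, 9, 24, 24, 34]


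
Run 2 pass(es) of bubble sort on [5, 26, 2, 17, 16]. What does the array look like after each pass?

After pass 1: [5, 2, 17, 16, 26] (3 swaps)
After pass 2: [2, 5, 16, 17, 26] (2 swaps)
Total swaps: 5


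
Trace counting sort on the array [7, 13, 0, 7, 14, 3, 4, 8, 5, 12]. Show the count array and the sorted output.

Count array: [1, 0, 0, 1, 1, 1, 0, 2, 1, 0, 0, 0, 1, 1, 1]
(count[i] = number of elements equal to i)
Cumulative count: [1, 1, 1, 2, 3, 4, 4, 6, 7, 7, 7, 7, 8, 9, 10]
Sorted: [0, 3, 4, 5, 7, 7, 8, 12, 13, 14]


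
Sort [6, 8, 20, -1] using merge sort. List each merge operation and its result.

Divide and conquer:
  Merge [6] + [8] -> [6, 8]
  Merge [20] + [-1] -> [-1, 20]
  Merge [6, 8] + [-1, 20] -> [-1, 6, 8, 20]


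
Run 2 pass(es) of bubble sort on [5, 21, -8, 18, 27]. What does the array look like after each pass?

After pass 1: [5, -8, 18, 21, 27] (2 swaps)
After pass 2: [-8, 5, 18, 21, 27] (1 swaps)
Total swaps: 3


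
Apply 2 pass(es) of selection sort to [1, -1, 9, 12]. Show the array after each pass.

Pass 1: Select minimum -1 at index 1, swap -> [-1, 1, 9, 12]
Pass 2: Select minimum 1 at index 1, swap -> [-1, 1, 9, 12]


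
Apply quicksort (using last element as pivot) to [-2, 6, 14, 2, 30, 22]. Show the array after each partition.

Partition 1: pivot=22 at index 4 -> [-2, 6, 14, 2, 22, 30]
Partition 2: pivot=2 at index 1 -> [-2, 2, 14, 6, 22, 30]
Partition 3: pivot=6 at index 2 -> [-2, 2, 6, 14, 22, 30]


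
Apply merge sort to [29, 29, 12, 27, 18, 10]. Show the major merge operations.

Divide and conquer:
  Merge [29] + [12] -> [12, 29]
  Merge [29] + [12, 29] -> [12, 29, 29]
  Merge [18] + [10] -> [10, 18]
  Merge [27] + [10, 18] -> [10, 18, 27]
  Merge [12, 29, 29] + [10, 18, 27] -> [10, 12, 18, 27, 29, 29]


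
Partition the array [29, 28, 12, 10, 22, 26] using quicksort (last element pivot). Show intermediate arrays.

Partition 1: pivot=26 at index 3 -> [12, 10, 22, 26, 29, 28]
Partition 2: pivot=22 at index 2 -> [12, 10, 22, 26, 29, 28]
Partition 3: pivot=10 at index 0 -> [10, 12, 22, 26, 29, 28]
Partition 4: pivot=28 at index 4 -> [10, 12, 22, 26, 28, 29]


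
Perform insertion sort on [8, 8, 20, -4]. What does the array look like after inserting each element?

First element 8 is already 'sorted'
Insert 8: shifted 0 elements -> [8, 8, 20, -4]
Insert 20: shifted 0 elements -> [8, 8, 20, -4]
Insert -4: shifted 3 elements -> [-4, 8, 8, 20]


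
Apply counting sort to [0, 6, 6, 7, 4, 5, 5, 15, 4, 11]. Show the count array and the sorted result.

Count array: [1, 0, 0, 0, 2, 2, 2, 1, 0, 0, 0, 1, 0, 0, 0, 1]
(count[i] = number of elements equal to i)
Cumulative count: [1, 1, 1, 1, 3, 5, 7, 8, 8, 8, 8, 9, 9, 9, 9, 10]
Sorted: [0, 4, 4, 5, 5, 6, 6, 7, 11, 15]


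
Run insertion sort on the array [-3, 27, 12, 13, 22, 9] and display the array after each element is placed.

First element -3 is already 'sorted'
Insert 27: shifted 0 elements -> [-3, 27, 12, 13, 22, 9]
Insert 12: shifted 1 elements -> [-3, 12, 27, 13, 22, 9]
Insert 13: shifted 1 elements -> [-3, 12, 13, 27, 22, 9]
Insert 22: shifted 1 elements -> [-3, 12, 13, 22, 27, 9]
Insert 9: shifted 4 elements -> [-3, 9, 12, 13, 22, 27]


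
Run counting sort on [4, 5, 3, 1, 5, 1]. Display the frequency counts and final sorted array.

Count array: [0, 2, 0, 1, 1, 2]
(count[i] = number of elements equal to i)
Cumulative count: [0, 2, 2, 3, 4, 6]
Sorted: [1, 1, 3, 4, 5, 5]


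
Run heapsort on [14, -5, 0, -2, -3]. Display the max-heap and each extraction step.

Build heap: [14, -2, 0, -5, -3]
Extract 14: [0, -2, -3, -5, 14]
Extract 0: [-2, -5, -3, 0, 14]
Extract -2: [-3, -5, -2, 0, 14]
Extract -3: [-5, -3, -2, 0, 14]


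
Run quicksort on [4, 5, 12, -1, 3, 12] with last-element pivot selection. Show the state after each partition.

Partition 1: pivot=12 at index 5 -> [4, 5, 12, -1, 3, 12]
Partition 2: pivot=3 at index 1 -> [-1, 3, 12, 4, 5, 12]
Partition 3: pivot=5 at index 3 -> [-1, 3, 4, 5, 12, 12]


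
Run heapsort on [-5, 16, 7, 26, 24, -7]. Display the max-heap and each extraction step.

Build heap: [26, 24, 7, 16, -5, -7]
Extract 26: [24, 16, 7, -7, -5, 26]
Extract 24: [16, -5, 7, -7, 24, 26]
Extract 16: [7, -5, -7, 16, 24, 26]
Extract 7: [-5, -7, 7, 16, 24, 26]
Extract -5: [-7, -5, 7, 16, 24, 26]


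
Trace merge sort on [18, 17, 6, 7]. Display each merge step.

Divide and conquer:
  Merge [18] + [17] -> [17, 18]
  Merge [6] + [7] -> [6, 7]
  Merge [17, 18] + [6, 7] -> [6, 7, 17, 18]


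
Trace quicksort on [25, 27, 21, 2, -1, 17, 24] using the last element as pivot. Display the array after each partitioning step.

Partition 1: pivot=24 at index 4 -> [21, 2, -1, 17, 24, 27, 25]
Partition 2: pivot=17 at index 2 -> [2, -1, 17, 21, 24, 27, 25]
Partition 3: pivot=-1 at index 0 -> [-1, 2, 17, 21, 24, 27, 25]
Partition 4: pivot=25 at index 5 -> [-1, 2, 17, 21, 24, 25, 27]


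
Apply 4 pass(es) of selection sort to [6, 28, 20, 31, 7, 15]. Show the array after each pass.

Pass 1: Select minimum 6 at index 0, swap -> [6, 28, 20, 31, 7, 15]
Pass 2: Select minimum 7 at index 4, swap -> [6, 7, 20, 31, 28, 15]
Pass 3: Select minimum 15 at index 5, swap -> [6, 7, 15, 31, 28, 20]
Pass 4: Select minimum 20 at index 5, swap -> [6, 7, 15, 20, 28, 31]


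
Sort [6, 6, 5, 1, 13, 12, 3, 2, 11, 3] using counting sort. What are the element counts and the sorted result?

Count array: [0, 1, 1, 2, 0, 1, 2, 0, 0, 0, 0, 1, 1, 1]
(count[i] = number of elements equal to i)
Cumulative count: [0, 1, 2, 4, 4, 5, 7, 7, 7, 7, 7, 8, 9, 10]
Sorted: [1, 2, 3, 3, 5, 6, 6, 11, 12, 13]


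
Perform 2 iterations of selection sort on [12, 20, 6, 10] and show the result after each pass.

Pass 1: Select minimum 6 at index 2, swap -> [6, 20, 12, 10]
Pass 2: Select minimum 10 at index 3, swap -> [6, 10, 12, 20]


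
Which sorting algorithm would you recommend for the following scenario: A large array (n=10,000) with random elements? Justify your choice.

Best choice: Quicksort or Mergesort
Reason: Both have O(n log n) average case; quicksort has lower constant factors


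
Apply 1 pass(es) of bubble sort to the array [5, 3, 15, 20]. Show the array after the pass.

After pass 1: [3, 5, 15, 20] (1 swaps)
Total swaps: 1


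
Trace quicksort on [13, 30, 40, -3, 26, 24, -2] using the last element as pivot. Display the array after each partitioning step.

Partition 1: pivot=-2 at index 1 -> [-3, -2, 40, 13, 26, 24, 30]
Partition 2: pivot=30 at index 5 -> [-3, -2, 13, 26, 24, 30, 40]
Partition 3: pivot=24 at index 3 -> [-3, -2, 13, 24, 26, 30, 40]


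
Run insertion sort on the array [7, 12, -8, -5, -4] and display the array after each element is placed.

First element 7 is already 'sorted'
Insert 12: shifted 0 elements -> [7, 12, -8, -5, -4]
Insert -8: shifted 2 elements -> [-8, 7, 12, -5, -4]
Insert -5: shifted 2 elements -> [-8, -5, 7, 12, -4]
Insert -4: shifted 2 elements -> [-8, -5, -4, 7, 12]


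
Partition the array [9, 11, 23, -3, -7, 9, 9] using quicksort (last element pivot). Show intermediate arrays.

Partition 1: pivot=9 at index 4 -> [9, -3, -7, 9, 9, 11, 23]
Partition 2: pivot=9 at index 3 -> [9, -3, -7, 9, 9, 11, 23]
Partition 3: pivot=-7 at index 0 -> [-7, -3, 9, 9, 9, 11, 23]
Partition 4: pivot=9 at index 2 -> [-7, -3, 9, 9, 9, 11, 23]
Partition 5: pivot=23 at index 6 -> [-7, -3, 9, 9, 9, 11, 23]


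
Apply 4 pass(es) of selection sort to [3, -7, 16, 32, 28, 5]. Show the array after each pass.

Pass 1: Select minimum -7 at index 1, swap -> [-7, 3, 16, 32, 28, 5]
Pass 2: Select minimum 3 at index 1, swap -> [-7, 3, 16, 32, 28, 5]
Pass 3: Select minimum 5 at index 5, swap -> [-7, 3, 5, 32, 28, 16]
Pass 4: Select minimum 16 at index 5, swap -> [-7, 3, 5, 16, 28, 32]


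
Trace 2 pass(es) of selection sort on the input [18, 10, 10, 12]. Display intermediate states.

Pass 1: Select minimum 10 at index 1, swap -> [10, 18, 10, 12]
Pass 2: Select minimum 10 at index 2, swap -> [10, 10, 18, 12]


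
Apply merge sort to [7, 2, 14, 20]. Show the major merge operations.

Divide and conquer:
  Merge [7] + [2] -> [2, 7]
  Merge [14] + [20] -> [14, 20]
  Merge [2, 7] + [14, 20] -> [2, 7, 14, 20]


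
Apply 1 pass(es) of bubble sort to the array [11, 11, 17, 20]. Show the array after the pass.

After pass 1: [11, 11, 17, 20] (0 swaps)
Total swaps: 0


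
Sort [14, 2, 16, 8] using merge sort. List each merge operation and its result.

Divide and conquer:
  Merge [14] + [2] -> [2, 14]
  Merge [16] + [8] -> [8, 16]
  Merge [2, 14] + [8, 16] -> [2, 8, 14, 16]


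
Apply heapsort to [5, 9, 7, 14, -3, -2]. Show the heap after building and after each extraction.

Build heap: [14, 9, 7, 5, -3, -2]
Extract 14: [9, 5, 7, -2, -3, 14]
Extract 9: [7, 5, -3, -2, 9, 14]
Extract 7: [5, -2, -3, 7, 9, 14]
Extract 5: [-2, -3, 5, 7, 9, 14]
Extract -2: [-3, -2, 5, 7, 9, 14]


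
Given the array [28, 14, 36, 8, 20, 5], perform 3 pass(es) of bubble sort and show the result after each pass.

After pass 1: [14, 28, 8, 20, 5, 36] (4 swaps)
After pass 2: [14, 8, 20, 5, 28, 36] (3 swaps)
After pass 3: [8, 14, 5, 20, 28, 36] (2 swaps)
Total swaps: 9


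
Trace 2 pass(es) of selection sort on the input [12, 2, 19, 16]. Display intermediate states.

Pass 1: Select minimum 2 at index 1, swap -> [2, 12, 19, 16]
Pass 2: Select minimum 12 at index 1, swap -> [2, 12, 19, 16]


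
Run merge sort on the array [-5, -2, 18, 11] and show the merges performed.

Divide and conquer:
  Merge [-5] + [-2] -> [-5, -2]
  Merge [18] + [11] -> [11, 18]
  Merge [-5, -2] + [11, 18] -> [-5, -2, 11, 18]


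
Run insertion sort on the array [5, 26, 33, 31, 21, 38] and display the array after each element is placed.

First element 5 is already 'sorted'
Insert 26: shifted 0 elements -> [5, 26, 33, 31, 21, 38]
Insert 33: shifted 0 elements -> [5, 26, 33, 31, 21, 38]
Insert 31: shifted 1 elements -> [5, 26, 31, 33, 21, 38]
Insert 21: shifted 3 elements -> [5, 21, 26, 31, 33, 38]
Insert 38: shifted 0 elements -> [5, 21, 26, 31, 33, 38]


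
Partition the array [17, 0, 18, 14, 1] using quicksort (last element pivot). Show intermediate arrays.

Partition 1: pivot=1 at index 1 -> [0, 1, 18, 14, 17]
Partition 2: pivot=17 at index 3 -> [0, 1, 14, 17, 18]


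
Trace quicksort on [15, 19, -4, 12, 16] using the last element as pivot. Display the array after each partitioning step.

Partition 1: pivot=16 at index 3 -> [15, -4, 12, 16, 19]
Partition 2: pivot=12 at index 1 -> [-4, 12, 15, 16, 19]


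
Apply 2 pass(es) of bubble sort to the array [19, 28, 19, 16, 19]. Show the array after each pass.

After pass 1: [19, 19, 16, 19, 28] (3 swaps)
After pass 2: [19, 16, 19, 19, 28] (1 swaps)
Total swaps: 4


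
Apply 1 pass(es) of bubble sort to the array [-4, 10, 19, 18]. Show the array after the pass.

After pass 1: [-4, 10, 18, 19] (1 swaps)
Total swaps: 1


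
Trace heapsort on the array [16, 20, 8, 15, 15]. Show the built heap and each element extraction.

Build heap: [20, 16, 8, 15, 15]
Extract 20: [16, 15, 8, 15, 20]
Extract 16: [15, 15, 8, 16, 20]
Extract 15: [15, 8, 15, 16, 20]
Extract 15: [8, 15, 15, 16, 20]


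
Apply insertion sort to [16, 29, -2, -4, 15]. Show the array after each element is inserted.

First element 16 is already 'sorted'
Insert 29: shifted 0 elements -> [16, 29, -2, -4, 15]
Insert -2: shifted 2 elements -> [-2, 16, 29, -4, 15]
Insert -4: shifted 3 elements -> [-4, -2, 16, 29, 15]
Insert 15: shifted 2 elements -> [-4, -2, 15, 16, 29]


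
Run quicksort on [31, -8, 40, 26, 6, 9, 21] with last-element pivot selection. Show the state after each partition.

Partition 1: pivot=21 at index 3 -> [-8, 6, 9, 21, 31, 40, 26]
Partition 2: pivot=9 at index 2 -> [-8, 6, 9, 21, 31, 40, 26]
Partition 3: pivot=6 at index 1 -> [-8, 6, 9, 21, 31, 40, 26]
Partition 4: pivot=26 at index 4 -> [-8, 6, 9, 21, 26, 40, 31]
Partition 5: pivot=31 at index 5 -> [-8, 6, 9, 21, 26, 31, 40]


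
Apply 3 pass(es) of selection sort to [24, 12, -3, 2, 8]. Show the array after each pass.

Pass 1: Select minimum -3 at index 2, swap -> [-3, 12, 24, 2, 8]
Pass 2: Select minimum 2 at index 3, swap -> [-3, 2, 24, 12, 8]
Pass 3: Select minimum 8 at index 4, swap -> [-3, 2, 8, 12, 24]


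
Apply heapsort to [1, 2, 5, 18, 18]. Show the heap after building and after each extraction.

Build heap: [18, 18, 5, 2, 1]
Extract 18: [18, 2, 5, 1, 18]
Extract 18: [5, 2, 1, 18, 18]
Extract 5: [2, 1, 5, 18, 18]
Extract 2: [1, 2, 5, 18, 18]


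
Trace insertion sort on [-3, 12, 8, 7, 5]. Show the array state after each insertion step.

First element -3 is already 'sorted'
Insert 12: shifted 0 elements -> [-3, 12, 8, 7, 5]
Insert 8: shifted 1 elements -> [-3, 8, 12, 7, 5]
Insert 7: shifted 2 elements -> [-3, 7, 8, 12, 5]
Insert 5: shifted 3 elements -> [-3, 5, 7, 8, 12]


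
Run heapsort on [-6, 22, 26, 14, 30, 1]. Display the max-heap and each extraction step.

Build heap: [30, 22, 26, 14, -6, 1]
Extract 30: [26, 22, 1, 14, -6, 30]
Extract 26: [22, 14, 1, -6, 26, 30]
Extract 22: [14, -6, 1, 22, 26, 30]
Extract 14: [1, -6, 14, 22, 26, 30]
Extract 1: [-6, 1, 14, 22, 26, 30]


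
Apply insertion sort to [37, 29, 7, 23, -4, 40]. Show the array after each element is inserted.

First element 37 is already 'sorted'
Insert 29: shifted 1 elements -> [29, 37, 7, 23, -4, 40]
Insert 7: shifted 2 elements -> [7, 29, 37, 23, -4, 40]
Insert 23: shifted 2 elements -> [7, 23, 29, 37, -4, 40]
Insert -4: shifted 4 elements -> [-4, 7, 23, 29, 37, 40]
Insert 40: shifted 0 elements -> [-4, 7, 23, 29, 37, 40]


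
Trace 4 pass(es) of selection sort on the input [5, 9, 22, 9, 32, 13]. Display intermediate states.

Pass 1: Select minimum 5 at index 0, swap -> [5, 9, 22, 9, 32, 13]
Pass 2: Select minimum 9 at index 1, swap -> [5, 9, 22, 9, 32, 13]
Pass 3: Select minimum 9 at index 3, swap -> [5, 9, 9, 22, 32, 13]
Pass 4: Select minimum 13 at index 5, swap -> [5, 9, 9, 13, 32, 22]


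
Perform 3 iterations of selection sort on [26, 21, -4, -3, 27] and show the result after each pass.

Pass 1: Select minimum -4 at index 2, swap -> [-4, 21, 26, -3, 27]
Pass 2: Select minimum -3 at index 3, swap -> [-4, -3, 26, 21, 27]
Pass 3: Select minimum 21 at index 3, swap -> [-4, -3, 21, 26, 27]


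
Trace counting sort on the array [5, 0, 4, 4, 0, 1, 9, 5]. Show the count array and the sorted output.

Count array: [2, 1, 0, 0, 2, 2, 0, 0, 0, 1]
(count[i] = number of elements equal to i)
Cumulative count: [2, 3, 3, 3, 5, 7, 7, 7, 7, 8]
Sorted: [0, 0, 1, 4, 4, 5, 5, 9]


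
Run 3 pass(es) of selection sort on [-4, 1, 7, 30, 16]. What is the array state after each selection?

Pass 1: Select minimum -4 at index 0, swap -> [-4, 1, 7, 30, 16]
Pass 2: Select minimum 1 at index 1, swap -> [-4, 1, 7, 30, 16]
Pass 3: Select minimum 7 at index 2, swap -> [-4, 1, 7, 30, 16]


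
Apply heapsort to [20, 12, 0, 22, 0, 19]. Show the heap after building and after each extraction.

Build heap: [22, 20, 19, 12, 0, 0]
Extract 22: [20, 12, 19, 0, 0, 22]
Extract 20: [19, 12, 0, 0, 20, 22]
Extract 19: [12, 0, 0, 19, 20, 22]
Extract 12: [0, 0, 12, 19, 20, 22]
Extract 0: [0, 0, 12, 19, 20, 22]


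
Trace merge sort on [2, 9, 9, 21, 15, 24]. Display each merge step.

Divide and conquer:
  Merge [9] + [9] -> [9, 9]
  Merge [2] + [9, 9] -> [2, 9, 9]
  Merge [15] + [24] -> [15, 24]
  Merge [21] + [15, 24] -> [15, 21, 24]
  Merge [2, 9, 9] + [15, 21, 24] -> [2, 9, 9, 15, 21, 24]


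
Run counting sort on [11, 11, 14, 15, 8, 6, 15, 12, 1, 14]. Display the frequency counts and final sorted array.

Count array: [0, 1, 0, 0, 0, 0, 1, 0, 1, 0, 0, 2, 1, 0, 2, 2]
(count[i] = number of elements equal to i)
Cumulative count: [0, 1, 1, 1, 1, 1, 2, 2, 3, 3, 3, 5, 6, 6, 8, 10]
Sorted: [1, 6, 8, 11, 11, 12, 14, 14, 15, 15]


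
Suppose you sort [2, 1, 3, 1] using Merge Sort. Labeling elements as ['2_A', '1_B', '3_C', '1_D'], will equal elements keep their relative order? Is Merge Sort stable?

Trace Merge Sort on the labeled array (the key is the number; the letter only tracks identity):
  Merge [2_A] + [1_B] -> [1_B, 2_A]
  Merge [3_C] + [1_D] -> [1_D, 3_C]
  Merge [1_B, 2_A] + [1_D, 3_C] -> [1_B, 1_D, 2_A, 3_C]
Final order: [1_B, 1_D, 2_A, 3_C]
Equal keys:
  value 1: originally 1_B, 1_D; after sorting 1_B, 1_D -> order preserved
All equal keys kept their original relative order. Merge Sort is stable: when the heads of the two halves are equal the merge takes from the left half first.
Answer: Stable


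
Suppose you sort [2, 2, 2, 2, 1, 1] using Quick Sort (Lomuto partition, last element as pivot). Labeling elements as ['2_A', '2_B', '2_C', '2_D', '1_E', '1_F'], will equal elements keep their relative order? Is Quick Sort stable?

Trace Quick Sort on the labeled array (the key is the number; the letter only tracks identity):
  Partition indices 0..5 around pivot 1_F -> [1_E, 1_F, 2_C, 2_D, 2_A, 2_B]
  Partition indices 2..5 around pivot 2_B -> [1_E, 1_F, 2_C, 2_D, 2_A, 2_B]
  Partition indices 2..4 around pivot 2_A -> [1_E, 1_F, 2_C, 2_D, 2_A, 2_B]
  Partition indices 2..3 around pivot 2_D -> [1_E, 1_F, 2_C, 2_D, 2_A, 2_B]
Final order: [1_E, 1_F, 2_C, 2_D, 2_A, 2_B]
Equal keys:
  value 1: originally 1_E, 1_F; after sorting 1_E, 1_F -> order preserved
  value 2: originally 2_A, 2_B, 2_C, 2_D; after sorting 2_C, 2_D, 2_A, 2_B -> order changed
Equal keys were reordered, so Quick Sort is not stable: partition swaps elements across long distances and can reorder equal keys. (One such input is enough; an unstable sort may happen to preserve order on other inputs, but it gives no guarantee.)
Answer: Not stable


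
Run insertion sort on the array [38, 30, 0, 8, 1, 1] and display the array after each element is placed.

First element 38 is already 'sorted'
Insert 30: shifted 1 elements -> [30, 38, 0, 8, 1, 1]
Insert 0: shifted 2 elements -> [0, 30, 38, 8, 1, 1]
Insert 8: shifted 2 elements -> [0, 8, 30, 38, 1, 1]
Insert 1: shifted 3 elements -> [0, 1, 8, 30, 38, 1]
Insert 1: shifted 3 elements -> [0, 1, 1, 8, 30, 38]


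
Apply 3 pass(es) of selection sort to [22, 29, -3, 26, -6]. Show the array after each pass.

Pass 1: Select minimum -6 at index 4, swap -> [-6, 29, -3, 26, 22]
Pass 2: Select minimum -3 at index 2, swap -> [-6, -3, 29, 26, 22]
Pass 3: Select minimum 22 at index 4, swap -> [-6, -3, 22, 26, 29]


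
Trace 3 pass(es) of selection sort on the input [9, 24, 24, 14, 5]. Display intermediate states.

Pass 1: Select minimum 5 at index 4, swap -> [5, 24, 24, 14, 9]
Pass 2: Select minimum 9 at index 4, swap -> [5, 9, 24, 14, 24]
Pass 3: Select minimum 14 at index 3, swap -> [5, 9, 14, 24, 24]


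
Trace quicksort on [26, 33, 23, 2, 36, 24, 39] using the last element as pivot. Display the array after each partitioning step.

Partition 1: pivot=39 at index 6 -> [26, 33, 23, 2, 36, 24, 39]
Partition 2: pivot=24 at index 2 -> [23, 2, 24, 33, 36, 26, 39]
Partition 3: pivot=2 at index 0 -> [2, 23, 24, 33, 36, 26, 39]
Partition 4: pivot=26 at index 3 -> [2, 23, 24, 26, 36, 33, 39]
Partition 5: pivot=33 at index 4 -> [2, 23, 24, 26, 33, 36, 39]


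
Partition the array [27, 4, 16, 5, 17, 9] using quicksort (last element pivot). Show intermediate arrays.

Partition 1: pivot=9 at index 2 -> [4, 5, 9, 27, 17, 16]
Partition 2: pivot=5 at index 1 -> [4, 5, 9, 27, 17, 16]
Partition 3: pivot=16 at index 3 -> [4, 5, 9, 16, 17, 27]
Partition 4: pivot=27 at index 5 -> [4, 5, 9, 16, 17, 27]


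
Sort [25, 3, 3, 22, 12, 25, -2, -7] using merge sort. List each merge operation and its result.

Divide and conquer:
  Merge [25] + [3] -> [3, 25]
  Merge [3] + [22] -> [3, 22]
  Merge [3, 25] + [3, 22] -> [3, 3, 22, 25]
  Merge [12] + [25] -> [12, 25]
  Merge [-2] + [-7] -> [-7, -2]
  Merge [12, 25] + [-7, -2] -> [-7, -2, 12, 25]
  Merge [3, 3, 22, 25] + [-7, -2, 12, 25] -> [-7, -2, 3, 3, 12, 22, 25, 25]


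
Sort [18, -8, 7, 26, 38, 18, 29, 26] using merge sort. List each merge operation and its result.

Divide and conquer:
  Merge [18] + [-8] -> [-8, 18]
  Merge [7] + [26] -> [7, 26]
  Merge [-8, 18] + [7, 26] -> [-8, 7, 18, 26]
  Merge [38] + [18] -> [18, 38]
  Merge [29] + [26] -> [26, 29]
  Merge [18, 38] + [26, 29] -> [18, 26, 29, 38]
  Merge [-8, 7, 18, 26] + [18, 26, 29, 38] -> [-8, 7, 18, 18, 26, 26, 29, 38]


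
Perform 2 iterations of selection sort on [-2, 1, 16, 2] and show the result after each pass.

Pass 1: Select minimum -2 at index 0, swap -> [-2, 1, 16, 2]
Pass 2: Select minimum 1 at index 1, swap -> [-2, 1, 16, 2]


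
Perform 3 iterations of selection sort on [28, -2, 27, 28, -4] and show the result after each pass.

Pass 1: Select minimum -4 at index 4, swap -> [-4, -2, 27, 28, 28]
Pass 2: Select minimum -2 at index 1, swap -> [-4, -2, 27, 28, 28]
Pass 3: Select minimum 27 at index 2, swap -> [-4, -2, 27, 28, 28]


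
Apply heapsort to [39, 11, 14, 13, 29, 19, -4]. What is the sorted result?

Build heap: [39, 29, 19, 13, 11, 14, -4]
Extract 39: [29, 13, 19, -4, 11, 14, 39]
Extract 29: [19, 13, 14, -4, 11, 29, 39]
Extract 19: [14, 13, 11, -4, 19, 29, 39]
Extract 14: [13, -4, 11, 14, 19, 29, 39]
Extract 13: [11, -4, 13, 14, 19, 29, 39]
Extract 11: [-4, 11, 13, 14, 19, 29, 39]


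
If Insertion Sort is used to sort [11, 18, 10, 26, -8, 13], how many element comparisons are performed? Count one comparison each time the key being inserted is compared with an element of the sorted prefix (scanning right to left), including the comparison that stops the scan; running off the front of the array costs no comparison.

Insert 18: 11 <= 18 (stop) = 1 comparison(s) -> [11, 18, 10, 26, -8, 13]
Insert 10: 18 > 10 (shift), 11 > 10 (shift), reached front = 2 comparison(s) -> [10, 11, 18, 26, -8, 13]
Insert 26: 18 <= 26 (stop) = 1 comparison(s) -> [10, 11, 18, 26, -8, 13]
Insert -8: 26 > -8 (shift), 18 > -8 (shift), 11 > -8 (shift), 10 > -8 (shift), reached front = 4 comparison(s) -> [-8, 10, 11, 18, 26, 13]
Insert 13: 26 > 13 (shift), 18 > 13 (shift), 11 <= 13 (stop) = 3 comparison(s) -> [-8, 10, 11, 13, 18, 26]
Total comparisons: 1 + 2 + 1 + 4 + 3 = 11


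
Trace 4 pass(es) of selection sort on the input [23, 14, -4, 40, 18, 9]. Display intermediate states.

Pass 1: Select minimum -4 at index 2, swap -> [-4, 14, 23, 40, 18, 9]
Pass 2: Select minimum 9 at index 5, swap -> [-4, 9, 23, 40, 18, 14]
Pass 3: Select minimum 14 at index 5, swap -> [-4, 9, 14, 40, 18, 23]
Pass 4: Select minimum 18 at index 4, swap -> [-4, 9, 14, 18, 40, 23]


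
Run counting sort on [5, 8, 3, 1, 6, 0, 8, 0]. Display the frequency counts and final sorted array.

Count array: [2, 1, 0, 1, 0, 1, 1, 0, 2]
(count[i] = number of elements equal to i)
Cumulative count: [2, 3, 3, 4, 4, 5, 6, 6, 8]
Sorted: [0, 0, 1, 3, 5, 6, 8, 8]


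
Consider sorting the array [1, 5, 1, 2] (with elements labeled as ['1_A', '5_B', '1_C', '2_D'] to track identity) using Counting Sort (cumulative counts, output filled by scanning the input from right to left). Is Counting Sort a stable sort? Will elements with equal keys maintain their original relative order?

Trace Counting Sort on the labeled array (the key is the number; the letter only tracks identity):
  Counts for values 0..5: [0, 2, 1, 0, 0, 1]
  Cumulative counts: [0, 2, 3, 3, 3, 4]
  Scan right to left: place 2_D at output index 2
  Scan right to left: place 1_C at output index 1
  Scan right to left: place 5_B at output index 3
  Scan right to left: place 1_A at output index 0
  Output: [1_A, 1_C, 2_D, 5_B]
Equal keys:
  value 1: originally 1_A, 1_C; after sorting 1_A, 1_C -> order preserved
All equal keys kept their original relative order. Counting Sort is stable: scanning the input right to left with decreasing cumulative counts places later duplicates at later output positions.
Answer: Stable


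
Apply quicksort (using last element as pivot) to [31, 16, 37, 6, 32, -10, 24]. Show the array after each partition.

Partition 1: pivot=24 at index 3 -> [16, 6, -10, 24, 32, 37, 31]
Partition 2: pivot=-10 at index 0 -> [-10, 6, 16, 24, 32, 37, 31]
Partition 3: pivot=16 at index 2 -> [-10, 6, 16, 24, 32, 37, 31]
Partition 4: pivot=31 at index 4 -> [-10, 6, 16, 24, 31, 37, 32]
Partition 5: pivot=32 at index 5 -> [-10, 6, 16, 24, 31, 32, 37]
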